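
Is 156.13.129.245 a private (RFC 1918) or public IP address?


RFC 1918 private ranges:
  10.0.0.0/8 (10.0.0.0 - 10.255.255.255)
  172.16.0.0/12 (172.16.0.0 - 172.31.255.255)
  192.168.0.0/16 (192.168.0.0 - 192.168.255.255)
Public (not in any RFC 1918 range)


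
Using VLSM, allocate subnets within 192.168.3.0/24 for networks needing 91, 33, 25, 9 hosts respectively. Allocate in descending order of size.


91 hosts -> /25 (126 usable): 192.168.3.0/25
33 hosts -> /26 (62 usable): 192.168.3.128/26
25 hosts -> /27 (30 usable): 192.168.3.192/27
9 hosts -> /28 (14 usable): 192.168.3.224/28
Allocation: 192.168.3.0/25 (91 hosts, 126 usable); 192.168.3.128/26 (33 hosts, 62 usable); 192.168.3.192/27 (25 hosts, 30 usable); 192.168.3.224/28 (9 hosts, 14 usable)


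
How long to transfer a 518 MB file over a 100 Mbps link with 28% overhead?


Effective throughput = 100 * (1 - 28/100) = 72 Mbps
File size in Mb = 518 * 8 = 4144 Mb
Time = 4144 / 72
Time = 57.5556 seconds


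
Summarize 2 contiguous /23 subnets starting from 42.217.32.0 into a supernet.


Original prefix: /23
Number of subnets: 2 = 2^1
New prefix = 23 - 1 = 22
Supernet: 42.217.32.0/22


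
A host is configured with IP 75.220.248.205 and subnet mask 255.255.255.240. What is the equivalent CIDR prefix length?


Binary: 11111111.11111111.11111111.11110000
Count leading 1s
Prefix: /28


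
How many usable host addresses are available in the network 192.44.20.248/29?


Host bits = 32 - 29 = 3
Total addresses = 2^3 = 8
Usable = total - 2 (network and broadcast)
Usable hosts: 6


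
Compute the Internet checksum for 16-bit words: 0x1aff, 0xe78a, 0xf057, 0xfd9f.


Sum all words (with carry folding):
+ 0x1aff = 0x1aff
+ 0xe78a = 0x028a
+ 0xf057 = 0xf2e1
+ 0xfd9f = 0xf081
One's complement: ~0xf081
Checksum = 0x0f7e


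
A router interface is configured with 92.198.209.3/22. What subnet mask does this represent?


/22 means 22 network bits, 10 host bits
Binary: 11111111111111111111110000000000
Mask: 255.255.252.0


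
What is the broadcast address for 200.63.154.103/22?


Network: 200.63.152.0/22
Host bits = 10
Set all host bits to 1:
Broadcast: 200.63.155.255


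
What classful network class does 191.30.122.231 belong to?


First octet: 191
Binary: 10111111
10xxxxxx -> Class B (128-191)
Class B, default mask 255.255.0.0 (/16)


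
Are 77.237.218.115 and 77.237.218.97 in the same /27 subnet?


Mask: 255.255.255.224
77.237.218.115 AND mask = 77.237.218.96
77.237.218.97 AND mask = 77.237.218.96
Yes, same subnet (77.237.218.96)


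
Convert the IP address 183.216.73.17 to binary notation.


183 = 10110111
216 = 11011000
73 = 01001001
17 = 00010001
Binary: 10110111.11011000.01001001.00010001


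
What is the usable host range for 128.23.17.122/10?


Network: 128.0.0.0
Broadcast: 128.63.255.255
First usable = network + 1
Last usable = broadcast - 1
Range: 128.0.0.1 to 128.63.255.254


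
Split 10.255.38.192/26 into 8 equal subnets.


New prefix = 26 + 3 = 29
Each subnet has 8 addresses
  10.255.38.192/29
  10.255.38.200/29
  10.255.38.208/29
  10.255.38.216/29
  10.255.38.224/29
  10.255.38.232/29
  10.255.38.240/29
  10.255.38.248/29
Subnets: 10.255.38.192/29, 10.255.38.200/29, 10.255.38.208/29, 10.255.38.216/29, 10.255.38.224/29, 10.255.38.232/29, 10.255.38.240/29, 10.255.38.248/29


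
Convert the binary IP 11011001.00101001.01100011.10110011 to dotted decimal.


11011001 = 217
00101001 = 41
01100011 = 99
10110011 = 179
IP: 217.41.99.179


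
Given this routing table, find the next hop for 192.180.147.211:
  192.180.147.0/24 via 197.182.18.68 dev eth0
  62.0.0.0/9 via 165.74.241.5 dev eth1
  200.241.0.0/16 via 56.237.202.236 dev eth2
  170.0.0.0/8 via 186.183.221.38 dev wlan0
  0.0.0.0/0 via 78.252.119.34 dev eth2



Longest prefix match for 192.180.147.211:
  /24 192.180.147.0: MATCH
  /9 62.0.0.0: no
  /16 200.241.0.0: no
  /8 170.0.0.0: no
  /0 0.0.0.0: MATCH
Selected: next-hop 197.182.18.68 via eth0 (matched /24)


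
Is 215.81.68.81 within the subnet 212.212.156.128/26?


Subnet network: 212.212.156.128
Test IP AND mask: 215.81.68.64
No, 215.81.68.81 is not in 212.212.156.128/26


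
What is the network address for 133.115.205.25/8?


IP:   10000101.01110011.11001101.00011001
Mask: 11111111.00000000.00000000.00000000
AND operation:
Net:  10000101.00000000.00000000.00000000
Network: 133.0.0.0/8


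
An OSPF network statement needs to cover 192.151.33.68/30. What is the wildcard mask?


Subnet mask: 255.255.255.252
Wildcard = 255.255.255.255 - subnet mask
255 - 255 = 0
255 - 255 = 0
255 - 255 = 0
255 - 252 = 3
Wildcard: 0.0.0.3


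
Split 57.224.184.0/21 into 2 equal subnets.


New prefix = 21 + 1 = 22
Each subnet has 1024 addresses
  57.224.184.0/22
  57.224.188.0/22
Subnets: 57.224.184.0/22, 57.224.188.0/22


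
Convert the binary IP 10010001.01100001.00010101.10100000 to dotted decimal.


10010001 = 145
01100001 = 97
00010101 = 21
10100000 = 160
IP: 145.97.21.160


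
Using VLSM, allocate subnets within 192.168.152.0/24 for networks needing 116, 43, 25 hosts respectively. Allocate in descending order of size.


116 hosts -> /25 (126 usable): 192.168.152.0/25
43 hosts -> /26 (62 usable): 192.168.152.128/26
25 hosts -> /27 (30 usable): 192.168.152.192/27
Allocation: 192.168.152.0/25 (116 hosts, 126 usable); 192.168.152.128/26 (43 hosts, 62 usable); 192.168.152.192/27 (25 hosts, 30 usable)


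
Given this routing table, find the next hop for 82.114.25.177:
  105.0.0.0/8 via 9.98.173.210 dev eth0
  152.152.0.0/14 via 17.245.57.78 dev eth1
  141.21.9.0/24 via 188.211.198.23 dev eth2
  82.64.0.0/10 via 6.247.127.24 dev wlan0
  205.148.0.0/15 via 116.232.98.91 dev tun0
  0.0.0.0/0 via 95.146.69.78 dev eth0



Longest prefix match for 82.114.25.177:
  /8 105.0.0.0: no
  /14 152.152.0.0: no
  /24 141.21.9.0: no
  /10 82.64.0.0: MATCH
  /15 205.148.0.0: no
  /0 0.0.0.0: MATCH
Selected: next-hop 6.247.127.24 via wlan0 (matched /10)


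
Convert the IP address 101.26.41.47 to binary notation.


101 = 01100101
26 = 00011010
41 = 00101001
47 = 00101111
Binary: 01100101.00011010.00101001.00101111


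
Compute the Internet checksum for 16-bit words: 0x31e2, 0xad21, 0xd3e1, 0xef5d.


Sum all words (with carry folding):
+ 0x31e2 = 0x31e2
+ 0xad21 = 0xdf03
+ 0xd3e1 = 0xb2e5
+ 0xef5d = 0xa243
One's complement: ~0xa243
Checksum = 0x5dbc


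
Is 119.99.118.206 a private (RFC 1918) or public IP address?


RFC 1918 private ranges:
  10.0.0.0/8 (10.0.0.0 - 10.255.255.255)
  172.16.0.0/12 (172.16.0.0 - 172.31.255.255)
  192.168.0.0/16 (192.168.0.0 - 192.168.255.255)
Public (not in any RFC 1918 range)


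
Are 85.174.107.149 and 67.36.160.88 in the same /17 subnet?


Mask: 255.255.128.0
85.174.107.149 AND mask = 85.174.0.0
67.36.160.88 AND mask = 67.36.128.0
No, different subnets (85.174.0.0 vs 67.36.128.0)


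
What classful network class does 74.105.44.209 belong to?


First octet: 74
Binary: 01001010
0xxxxxxx -> Class A (1-126)
Class A, default mask 255.0.0.0 (/8)


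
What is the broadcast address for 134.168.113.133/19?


Network: 134.168.96.0/19
Host bits = 13
Set all host bits to 1:
Broadcast: 134.168.127.255


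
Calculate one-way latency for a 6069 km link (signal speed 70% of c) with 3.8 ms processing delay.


Speed = 0.7 * 3e5 km/s = 210000 km/s
Propagation delay = 6069 / 210000 = 0.0289 s = 28.9 ms
Processing delay = 3.8 ms
Total one-way latency = 32.7 ms


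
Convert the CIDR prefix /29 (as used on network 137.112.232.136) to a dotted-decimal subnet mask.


/29 means 29 network bits, 3 host bits
Binary: 11111111111111111111111111111000
Mask: 255.255.255.248


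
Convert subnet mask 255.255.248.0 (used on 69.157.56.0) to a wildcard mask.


Subnet mask: 255.255.248.0
Wildcard = 255.255.255.255 - subnet mask
255 - 255 = 0
255 - 255 = 0
255 - 248 = 7
255 - 0 = 255
Wildcard: 0.0.7.255


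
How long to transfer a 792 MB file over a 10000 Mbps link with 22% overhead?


Effective throughput = 10000 * (1 - 22/100) = 7800 Mbps
File size in Mb = 792 * 8 = 6336 Mb
Time = 6336 / 7800
Time = 0.8123 seconds


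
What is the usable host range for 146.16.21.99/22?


Network: 146.16.20.0
Broadcast: 146.16.23.255
First usable = network + 1
Last usable = broadcast - 1
Range: 146.16.20.1 to 146.16.23.254


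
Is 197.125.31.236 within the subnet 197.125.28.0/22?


Subnet network: 197.125.28.0
Test IP AND mask: 197.125.28.0
Yes, 197.125.31.236 is in 197.125.28.0/22


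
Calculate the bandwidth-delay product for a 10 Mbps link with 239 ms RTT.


BDP = bandwidth * RTT
= 10 Mbps * 239 ms
= 10 * 1e6 * 239 / 1000 bits
= 2390000 bits
= 298750 bytes
= 291.748 KB
BDP = 2390000 bits (298750 bytes)


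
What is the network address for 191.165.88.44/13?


IP:   10111111.10100101.01011000.00101100
Mask: 11111111.11111000.00000000.00000000
AND operation:
Net:  10111111.10100000.00000000.00000000
Network: 191.160.0.0/13


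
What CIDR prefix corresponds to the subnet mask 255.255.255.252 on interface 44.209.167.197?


Binary: 11111111.11111111.11111111.11111100
Count leading 1s
Prefix: /30


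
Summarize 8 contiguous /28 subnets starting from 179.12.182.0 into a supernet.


Original prefix: /28
Number of subnets: 8 = 2^3
New prefix = 28 - 3 = 25
Supernet: 179.12.182.0/25


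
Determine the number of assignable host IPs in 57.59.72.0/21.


Host bits = 32 - 21 = 11
Total addresses = 2^11 = 2048
Usable = total - 2 (network and broadcast)
Usable hosts: 2046


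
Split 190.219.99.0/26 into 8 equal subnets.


New prefix = 26 + 3 = 29
Each subnet has 8 addresses
  190.219.99.0/29
  190.219.99.8/29
  190.219.99.16/29
  190.219.99.24/29
  190.219.99.32/29
  190.219.99.40/29
  190.219.99.48/29
  190.219.99.56/29
Subnets: 190.219.99.0/29, 190.219.99.8/29, 190.219.99.16/29, 190.219.99.24/29, 190.219.99.32/29, 190.219.99.40/29, 190.219.99.48/29, 190.219.99.56/29


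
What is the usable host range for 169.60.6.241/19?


Network: 169.60.0.0
Broadcast: 169.60.31.255
First usable = network + 1
Last usable = broadcast - 1
Range: 169.60.0.1 to 169.60.31.254


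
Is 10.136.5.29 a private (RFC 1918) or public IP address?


RFC 1918 private ranges:
  10.0.0.0/8 (10.0.0.0 - 10.255.255.255)
  172.16.0.0/12 (172.16.0.0 - 172.31.255.255)
  192.168.0.0/16 (192.168.0.0 - 192.168.255.255)
Private (in 10.0.0.0/8)


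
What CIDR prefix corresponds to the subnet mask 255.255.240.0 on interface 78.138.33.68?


Binary: 11111111.11111111.11110000.00000000
Count leading 1s
Prefix: /20


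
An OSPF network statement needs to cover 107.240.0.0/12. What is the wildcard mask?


Subnet mask: 255.240.0.0
Wildcard = 255.255.255.255 - subnet mask
255 - 255 = 0
255 - 240 = 15
255 - 0 = 255
255 - 0 = 255
Wildcard: 0.15.255.255


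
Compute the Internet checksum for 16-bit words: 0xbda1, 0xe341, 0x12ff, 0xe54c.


Sum all words (with carry folding):
+ 0xbda1 = 0xbda1
+ 0xe341 = 0xa0e3
+ 0x12ff = 0xb3e2
+ 0xe54c = 0x992f
One's complement: ~0x992f
Checksum = 0x66d0


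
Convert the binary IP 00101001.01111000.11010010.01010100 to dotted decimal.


00101001 = 41
01111000 = 120
11010010 = 210
01010100 = 84
IP: 41.120.210.84


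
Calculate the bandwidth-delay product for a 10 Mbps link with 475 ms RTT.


BDP = bandwidth * RTT
= 10 Mbps * 475 ms
= 10 * 1e6 * 475 / 1000 bits
= 4750000 bits
= 593750 bytes
= 579.834 KB
BDP = 4750000 bits (593750 bytes)


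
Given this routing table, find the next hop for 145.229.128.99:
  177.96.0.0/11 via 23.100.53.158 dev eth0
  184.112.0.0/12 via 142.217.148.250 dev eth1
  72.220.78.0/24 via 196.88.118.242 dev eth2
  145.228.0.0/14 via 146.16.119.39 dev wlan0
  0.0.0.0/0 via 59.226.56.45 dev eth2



Longest prefix match for 145.229.128.99:
  /11 177.96.0.0: no
  /12 184.112.0.0: no
  /24 72.220.78.0: no
  /14 145.228.0.0: MATCH
  /0 0.0.0.0: MATCH
Selected: next-hop 146.16.119.39 via wlan0 (matched /14)


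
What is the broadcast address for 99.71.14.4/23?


Network: 99.71.14.0/23
Host bits = 9
Set all host bits to 1:
Broadcast: 99.71.15.255


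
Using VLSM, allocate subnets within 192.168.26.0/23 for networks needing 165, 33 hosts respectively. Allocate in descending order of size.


165 hosts -> /24 (254 usable): 192.168.26.0/24
33 hosts -> /26 (62 usable): 192.168.27.0/26
Allocation: 192.168.26.0/24 (165 hosts, 254 usable); 192.168.27.0/26 (33 hosts, 62 usable)


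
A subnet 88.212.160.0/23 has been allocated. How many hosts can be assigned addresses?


Host bits = 32 - 23 = 9
Total addresses = 2^9 = 512
Usable = total - 2 (network and broadcast)
Usable hosts: 510


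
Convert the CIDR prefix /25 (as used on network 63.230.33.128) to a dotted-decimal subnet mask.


/25 means 25 network bits, 7 host bits
Binary: 11111111111111111111111110000000
Mask: 255.255.255.128


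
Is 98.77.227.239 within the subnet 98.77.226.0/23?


Subnet network: 98.77.226.0
Test IP AND mask: 98.77.226.0
Yes, 98.77.227.239 is in 98.77.226.0/23


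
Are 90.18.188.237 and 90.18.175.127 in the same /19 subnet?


Mask: 255.255.224.0
90.18.188.237 AND mask = 90.18.160.0
90.18.175.127 AND mask = 90.18.160.0
Yes, same subnet (90.18.160.0)


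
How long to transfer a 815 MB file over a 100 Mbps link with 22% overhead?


Effective throughput = 100 * (1 - 22/100) = 78 Mbps
File size in Mb = 815 * 8 = 6520 Mb
Time = 6520 / 78
Time = 83.5897 seconds


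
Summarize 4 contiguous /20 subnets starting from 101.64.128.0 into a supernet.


Original prefix: /20
Number of subnets: 4 = 2^2
New prefix = 20 - 2 = 18
Supernet: 101.64.128.0/18


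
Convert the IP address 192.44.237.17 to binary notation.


192 = 11000000
44 = 00101100
237 = 11101101
17 = 00010001
Binary: 11000000.00101100.11101101.00010001


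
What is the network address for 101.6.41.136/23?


IP:   01100101.00000110.00101001.10001000
Mask: 11111111.11111111.11111110.00000000
AND operation:
Net:  01100101.00000110.00101000.00000000
Network: 101.6.40.0/23


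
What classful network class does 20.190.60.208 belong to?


First octet: 20
Binary: 00010100
0xxxxxxx -> Class A (1-126)
Class A, default mask 255.0.0.0 (/8)


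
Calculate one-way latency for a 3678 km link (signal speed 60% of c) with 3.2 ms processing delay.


Speed = 0.6 * 3e5 km/s = 180000 km/s
Propagation delay = 3678 / 180000 = 0.0204 s = 20.4333 ms
Processing delay = 3.2 ms
Total one-way latency = 23.6333 ms


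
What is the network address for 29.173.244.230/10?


IP:   00011101.10101101.11110100.11100110
Mask: 11111111.11000000.00000000.00000000
AND operation:
Net:  00011101.10000000.00000000.00000000
Network: 29.128.0.0/10


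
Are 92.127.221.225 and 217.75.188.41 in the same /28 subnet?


Mask: 255.255.255.240
92.127.221.225 AND mask = 92.127.221.224
217.75.188.41 AND mask = 217.75.188.32
No, different subnets (92.127.221.224 vs 217.75.188.32)


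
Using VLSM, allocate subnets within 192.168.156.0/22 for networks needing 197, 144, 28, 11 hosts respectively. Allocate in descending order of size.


197 hosts -> /24 (254 usable): 192.168.156.0/24
144 hosts -> /24 (254 usable): 192.168.157.0/24
28 hosts -> /27 (30 usable): 192.168.158.0/27
11 hosts -> /28 (14 usable): 192.168.158.32/28
Allocation: 192.168.156.0/24 (197 hosts, 254 usable); 192.168.157.0/24 (144 hosts, 254 usable); 192.168.158.0/27 (28 hosts, 30 usable); 192.168.158.32/28 (11 hosts, 14 usable)


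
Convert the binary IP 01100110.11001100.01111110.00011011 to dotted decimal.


01100110 = 102
11001100 = 204
01111110 = 126
00011011 = 27
IP: 102.204.126.27


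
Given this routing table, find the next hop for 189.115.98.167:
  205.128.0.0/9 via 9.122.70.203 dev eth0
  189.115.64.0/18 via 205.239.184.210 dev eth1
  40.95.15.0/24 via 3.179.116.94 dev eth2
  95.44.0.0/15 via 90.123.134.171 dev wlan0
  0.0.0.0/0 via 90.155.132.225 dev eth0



Longest prefix match for 189.115.98.167:
  /9 205.128.0.0: no
  /18 189.115.64.0: MATCH
  /24 40.95.15.0: no
  /15 95.44.0.0: no
  /0 0.0.0.0: MATCH
Selected: next-hop 205.239.184.210 via eth1 (matched /18)


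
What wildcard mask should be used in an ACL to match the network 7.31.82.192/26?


Subnet mask: 255.255.255.192
Wildcard = 255.255.255.255 - subnet mask
255 - 255 = 0
255 - 255 = 0
255 - 255 = 0
255 - 192 = 63
Wildcard: 0.0.0.63


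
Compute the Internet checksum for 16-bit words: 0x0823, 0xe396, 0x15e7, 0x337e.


Sum all words (with carry folding):
+ 0x0823 = 0x0823
+ 0xe396 = 0xebb9
+ 0x15e7 = 0x01a1
+ 0x337e = 0x351f
One's complement: ~0x351f
Checksum = 0xcae0


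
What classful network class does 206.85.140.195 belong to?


First octet: 206
Binary: 11001110
110xxxxx -> Class C (192-223)
Class C, default mask 255.255.255.0 (/24)


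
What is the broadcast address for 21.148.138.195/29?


Network: 21.148.138.192/29
Host bits = 3
Set all host bits to 1:
Broadcast: 21.148.138.199


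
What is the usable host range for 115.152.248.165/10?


Network: 115.128.0.0
Broadcast: 115.191.255.255
First usable = network + 1
Last usable = broadcast - 1
Range: 115.128.0.1 to 115.191.255.254


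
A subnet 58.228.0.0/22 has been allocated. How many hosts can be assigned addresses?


Host bits = 32 - 22 = 10
Total addresses = 2^10 = 1024
Usable = total - 2 (network and broadcast)
Usable hosts: 1022


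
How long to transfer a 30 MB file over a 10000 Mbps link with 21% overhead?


Effective throughput = 10000 * (1 - 21/100) = 7900 Mbps
File size in Mb = 30 * 8 = 240 Mb
Time = 240 / 7900
Time = 0.0304 seconds


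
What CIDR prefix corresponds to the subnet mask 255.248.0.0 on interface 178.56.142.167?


Binary: 11111111.11111000.00000000.00000000
Count leading 1s
Prefix: /13


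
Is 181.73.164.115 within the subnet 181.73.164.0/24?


Subnet network: 181.73.164.0
Test IP AND mask: 181.73.164.0
Yes, 181.73.164.115 is in 181.73.164.0/24


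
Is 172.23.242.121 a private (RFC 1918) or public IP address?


RFC 1918 private ranges:
  10.0.0.0/8 (10.0.0.0 - 10.255.255.255)
  172.16.0.0/12 (172.16.0.0 - 172.31.255.255)
  192.168.0.0/16 (192.168.0.0 - 192.168.255.255)
Private (in 172.16.0.0/12)


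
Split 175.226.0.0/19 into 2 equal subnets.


New prefix = 19 + 1 = 20
Each subnet has 4096 addresses
  175.226.0.0/20
  175.226.16.0/20
Subnets: 175.226.0.0/20, 175.226.16.0/20


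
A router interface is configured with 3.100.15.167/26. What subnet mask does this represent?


/26 means 26 network bits, 6 host bits
Binary: 11111111111111111111111111000000
Mask: 255.255.255.192


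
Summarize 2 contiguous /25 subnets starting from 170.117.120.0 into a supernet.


Original prefix: /25
Number of subnets: 2 = 2^1
New prefix = 25 - 1 = 24
Supernet: 170.117.120.0/24


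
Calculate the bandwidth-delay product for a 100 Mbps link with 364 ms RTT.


BDP = bandwidth * RTT
= 100 Mbps * 364 ms
= 100 * 1e6 * 364 / 1000 bits
= 36400000 bits
= 4550000 bytes
= 4443.3594 KB
BDP = 36400000 bits (4550000 bytes)


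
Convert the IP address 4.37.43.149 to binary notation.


4 = 00000100
37 = 00100101
43 = 00101011
149 = 10010101
Binary: 00000100.00100101.00101011.10010101


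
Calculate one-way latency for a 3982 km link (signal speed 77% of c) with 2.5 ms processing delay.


Speed = 0.77 * 3e5 km/s = 231000 km/s
Propagation delay = 3982 / 231000 = 0.0172 s = 17.2381 ms
Processing delay = 2.5 ms
Total one-way latency = 19.7381 ms


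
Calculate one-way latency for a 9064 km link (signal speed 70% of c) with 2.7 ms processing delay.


Speed = 0.7 * 3e5 km/s = 210000 km/s
Propagation delay = 9064 / 210000 = 0.0432 s = 43.1619 ms
Processing delay = 2.7 ms
Total one-way latency = 45.8619 ms


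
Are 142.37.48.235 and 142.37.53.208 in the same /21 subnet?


Mask: 255.255.248.0
142.37.48.235 AND mask = 142.37.48.0
142.37.53.208 AND mask = 142.37.48.0
Yes, same subnet (142.37.48.0)


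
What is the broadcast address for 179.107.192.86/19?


Network: 179.107.192.0/19
Host bits = 13
Set all host bits to 1:
Broadcast: 179.107.223.255


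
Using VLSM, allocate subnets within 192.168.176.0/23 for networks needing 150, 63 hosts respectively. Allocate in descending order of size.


150 hosts -> /24 (254 usable): 192.168.176.0/24
63 hosts -> /25 (126 usable): 192.168.177.0/25
Allocation: 192.168.176.0/24 (150 hosts, 254 usable); 192.168.177.0/25 (63 hosts, 126 usable)


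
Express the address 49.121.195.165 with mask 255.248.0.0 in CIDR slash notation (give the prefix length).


Binary: 11111111.11111000.00000000.00000000
Count leading 1s
Prefix: /13


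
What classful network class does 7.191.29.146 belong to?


First octet: 7
Binary: 00000111
0xxxxxxx -> Class A (1-126)
Class A, default mask 255.0.0.0 (/8)


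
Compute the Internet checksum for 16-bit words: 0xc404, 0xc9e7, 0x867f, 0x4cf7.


Sum all words (with carry folding):
+ 0xc404 = 0xc404
+ 0xc9e7 = 0x8dec
+ 0x867f = 0x146c
+ 0x4cf7 = 0x6163
One's complement: ~0x6163
Checksum = 0x9e9c


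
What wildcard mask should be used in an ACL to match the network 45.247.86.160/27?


Subnet mask: 255.255.255.224
Wildcard = 255.255.255.255 - subnet mask
255 - 255 = 0
255 - 255 = 0
255 - 255 = 0
255 - 224 = 31
Wildcard: 0.0.0.31


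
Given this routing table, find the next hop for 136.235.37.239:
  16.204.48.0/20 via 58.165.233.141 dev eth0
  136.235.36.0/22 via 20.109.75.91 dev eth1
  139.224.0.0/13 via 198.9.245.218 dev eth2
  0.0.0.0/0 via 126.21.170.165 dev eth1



Longest prefix match for 136.235.37.239:
  /20 16.204.48.0: no
  /22 136.235.36.0: MATCH
  /13 139.224.0.0: no
  /0 0.0.0.0: MATCH
Selected: next-hop 20.109.75.91 via eth1 (matched /22)


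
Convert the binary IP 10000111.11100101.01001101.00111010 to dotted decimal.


10000111 = 135
11100101 = 229
01001101 = 77
00111010 = 58
IP: 135.229.77.58


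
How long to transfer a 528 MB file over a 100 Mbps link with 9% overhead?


Effective throughput = 100 * (1 - 9/100) = 91 Mbps
File size in Mb = 528 * 8 = 4224 Mb
Time = 4224 / 91
Time = 46.4176 seconds


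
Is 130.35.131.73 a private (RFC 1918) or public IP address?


RFC 1918 private ranges:
  10.0.0.0/8 (10.0.0.0 - 10.255.255.255)
  172.16.0.0/12 (172.16.0.0 - 172.31.255.255)
  192.168.0.0/16 (192.168.0.0 - 192.168.255.255)
Public (not in any RFC 1918 range)


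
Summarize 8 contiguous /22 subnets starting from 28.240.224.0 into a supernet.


Original prefix: /22
Number of subnets: 8 = 2^3
New prefix = 22 - 3 = 19
Supernet: 28.240.224.0/19


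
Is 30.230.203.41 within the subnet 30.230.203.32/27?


Subnet network: 30.230.203.32
Test IP AND mask: 30.230.203.32
Yes, 30.230.203.41 is in 30.230.203.32/27


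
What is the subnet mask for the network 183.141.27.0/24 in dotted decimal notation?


/24 means 24 network bits, 8 host bits
Binary: 11111111111111111111111100000000
Mask: 255.255.255.0


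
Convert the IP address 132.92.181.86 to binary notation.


132 = 10000100
92 = 01011100
181 = 10110101
86 = 01010110
Binary: 10000100.01011100.10110101.01010110


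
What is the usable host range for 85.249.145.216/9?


Network: 85.128.0.0
Broadcast: 85.255.255.255
First usable = network + 1
Last usable = broadcast - 1
Range: 85.128.0.1 to 85.255.255.254


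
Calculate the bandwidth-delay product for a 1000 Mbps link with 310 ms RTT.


BDP = bandwidth * RTT
= 1000 Mbps * 310 ms
= 1000 * 1e6 * 310 / 1000 bits
= 310000000 bits
= 38750000 bytes
= 37841.7969 KB
BDP = 310000000 bits (38750000 bytes)


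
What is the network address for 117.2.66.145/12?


IP:   01110101.00000010.01000010.10010001
Mask: 11111111.11110000.00000000.00000000
AND operation:
Net:  01110101.00000000.00000000.00000000
Network: 117.0.0.0/12


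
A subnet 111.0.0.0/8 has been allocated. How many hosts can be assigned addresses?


Host bits = 32 - 8 = 24
Total addresses = 2^24 = 16777216
Usable = total - 2 (network and broadcast)
Usable hosts: 16777214


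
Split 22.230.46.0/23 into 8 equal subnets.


New prefix = 23 + 3 = 26
Each subnet has 64 addresses
  22.230.46.0/26
  22.230.46.64/26
  22.230.46.128/26
  22.230.46.192/26
  22.230.47.0/26
  22.230.47.64/26
  22.230.47.128/26
  22.230.47.192/26
Subnets: 22.230.46.0/26, 22.230.46.64/26, 22.230.46.128/26, 22.230.46.192/26, 22.230.47.0/26, 22.230.47.64/26, 22.230.47.128/26, 22.230.47.192/26


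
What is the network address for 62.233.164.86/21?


IP:   00111110.11101001.10100100.01010110
Mask: 11111111.11111111.11111000.00000000
AND operation:
Net:  00111110.11101001.10100000.00000000
Network: 62.233.160.0/21


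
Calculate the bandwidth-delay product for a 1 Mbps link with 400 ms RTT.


BDP = bandwidth * RTT
= 1 Mbps * 400 ms
= 1 * 1e6 * 400 / 1000 bits
= 400000 bits
= 50000 bytes
= 48.8281 KB
BDP = 400000 bits (50000 bytes)


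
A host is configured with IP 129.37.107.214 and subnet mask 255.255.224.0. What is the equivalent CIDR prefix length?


Binary: 11111111.11111111.11100000.00000000
Count leading 1s
Prefix: /19


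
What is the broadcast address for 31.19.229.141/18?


Network: 31.19.192.0/18
Host bits = 14
Set all host bits to 1:
Broadcast: 31.19.255.255


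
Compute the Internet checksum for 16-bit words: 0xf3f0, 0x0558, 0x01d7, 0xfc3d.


Sum all words (with carry folding):
+ 0xf3f0 = 0xf3f0
+ 0x0558 = 0xf948
+ 0x01d7 = 0xfb1f
+ 0xfc3d = 0xf75d
One's complement: ~0xf75d
Checksum = 0x08a2


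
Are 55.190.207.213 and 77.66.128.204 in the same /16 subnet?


Mask: 255.255.0.0
55.190.207.213 AND mask = 55.190.0.0
77.66.128.204 AND mask = 77.66.0.0
No, different subnets (55.190.0.0 vs 77.66.0.0)


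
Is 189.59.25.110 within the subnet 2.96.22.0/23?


Subnet network: 2.96.22.0
Test IP AND mask: 189.59.24.0
No, 189.59.25.110 is not in 2.96.22.0/23


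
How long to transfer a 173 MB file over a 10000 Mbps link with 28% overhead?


Effective throughput = 10000 * (1 - 28/100) = 7200 Mbps
File size in Mb = 173 * 8 = 1384 Mb
Time = 1384 / 7200
Time = 0.1922 seconds


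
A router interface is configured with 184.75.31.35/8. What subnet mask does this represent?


/8 means 8 network bits, 24 host bits
Binary: 11111111000000000000000000000000
Mask: 255.0.0.0


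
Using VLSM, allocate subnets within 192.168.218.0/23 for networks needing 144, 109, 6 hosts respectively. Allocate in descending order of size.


144 hosts -> /24 (254 usable): 192.168.218.0/24
109 hosts -> /25 (126 usable): 192.168.219.0/25
6 hosts -> /29 (6 usable): 192.168.219.128/29
Allocation: 192.168.218.0/24 (144 hosts, 254 usable); 192.168.219.0/25 (109 hosts, 126 usable); 192.168.219.128/29 (6 hosts, 6 usable)


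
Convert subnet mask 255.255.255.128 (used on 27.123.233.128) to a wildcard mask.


Subnet mask: 255.255.255.128
Wildcard = 255.255.255.255 - subnet mask
255 - 255 = 0
255 - 255 = 0
255 - 255 = 0
255 - 128 = 127
Wildcard: 0.0.0.127


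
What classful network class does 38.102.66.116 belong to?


First octet: 38
Binary: 00100110
0xxxxxxx -> Class A (1-126)
Class A, default mask 255.0.0.0 (/8)


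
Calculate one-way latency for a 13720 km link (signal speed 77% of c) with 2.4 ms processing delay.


Speed = 0.77 * 3e5 km/s = 231000 km/s
Propagation delay = 13720 / 231000 = 0.0594 s = 59.3939 ms
Processing delay = 2.4 ms
Total one-way latency = 61.7939 ms


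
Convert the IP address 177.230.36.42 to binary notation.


177 = 10110001
230 = 11100110
36 = 00100100
42 = 00101010
Binary: 10110001.11100110.00100100.00101010


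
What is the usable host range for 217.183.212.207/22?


Network: 217.183.212.0
Broadcast: 217.183.215.255
First usable = network + 1
Last usable = broadcast - 1
Range: 217.183.212.1 to 217.183.215.254


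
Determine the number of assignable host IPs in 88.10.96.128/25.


Host bits = 32 - 25 = 7
Total addresses = 2^7 = 128
Usable = total - 2 (network and broadcast)
Usable hosts: 126


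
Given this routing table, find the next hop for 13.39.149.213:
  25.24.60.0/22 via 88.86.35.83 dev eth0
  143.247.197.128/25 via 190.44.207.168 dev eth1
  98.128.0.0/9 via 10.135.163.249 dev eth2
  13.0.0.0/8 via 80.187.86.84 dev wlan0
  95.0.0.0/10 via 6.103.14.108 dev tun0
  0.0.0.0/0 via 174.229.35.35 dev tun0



Longest prefix match for 13.39.149.213:
  /22 25.24.60.0: no
  /25 143.247.197.128: no
  /9 98.128.0.0: no
  /8 13.0.0.0: MATCH
  /10 95.0.0.0: no
  /0 0.0.0.0: MATCH
Selected: next-hop 80.187.86.84 via wlan0 (matched /8)


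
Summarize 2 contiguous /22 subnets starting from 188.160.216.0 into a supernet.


Original prefix: /22
Number of subnets: 2 = 2^1
New prefix = 22 - 1 = 21
Supernet: 188.160.216.0/21


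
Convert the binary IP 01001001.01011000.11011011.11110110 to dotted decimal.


01001001 = 73
01011000 = 88
11011011 = 219
11110110 = 246
IP: 73.88.219.246


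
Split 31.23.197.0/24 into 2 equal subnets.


New prefix = 24 + 1 = 25
Each subnet has 128 addresses
  31.23.197.0/25
  31.23.197.128/25
Subnets: 31.23.197.0/25, 31.23.197.128/25


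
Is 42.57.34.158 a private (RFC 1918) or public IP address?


RFC 1918 private ranges:
  10.0.0.0/8 (10.0.0.0 - 10.255.255.255)
  172.16.0.0/12 (172.16.0.0 - 172.31.255.255)
  192.168.0.0/16 (192.168.0.0 - 192.168.255.255)
Public (not in any RFC 1918 range)


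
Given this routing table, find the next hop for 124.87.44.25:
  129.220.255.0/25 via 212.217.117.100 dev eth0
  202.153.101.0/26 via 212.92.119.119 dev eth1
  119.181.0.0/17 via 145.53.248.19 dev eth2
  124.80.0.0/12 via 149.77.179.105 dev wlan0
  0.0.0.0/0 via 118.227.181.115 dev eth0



Longest prefix match for 124.87.44.25:
  /25 129.220.255.0: no
  /26 202.153.101.0: no
  /17 119.181.0.0: no
  /12 124.80.0.0: MATCH
  /0 0.0.0.0: MATCH
Selected: next-hop 149.77.179.105 via wlan0 (matched /12)


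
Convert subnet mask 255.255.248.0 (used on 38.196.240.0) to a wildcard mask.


Subnet mask: 255.255.248.0
Wildcard = 255.255.255.255 - subnet mask
255 - 255 = 0
255 - 255 = 0
255 - 248 = 7
255 - 0 = 255
Wildcard: 0.0.7.255


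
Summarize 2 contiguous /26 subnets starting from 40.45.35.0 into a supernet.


Original prefix: /26
Number of subnets: 2 = 2^1
New prefix = 26 - 1 = 25
Supernet: 40.45.35.0/25


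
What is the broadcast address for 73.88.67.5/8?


Network: 73.0.0.0/8
Host bits = 24
Set all host bits to 1:
Broadcast: 73.255.255.255


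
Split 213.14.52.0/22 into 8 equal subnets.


New prefix = 22 + 3 = 25
Each subnet has 128 addresses
  213.14.52.0/25
  213.14.52.128/25
  213.14.53.0/25
  213.14.53.128/25
  213.14.54.0/25
  213.14.54.128/25
  213.14.55.0/25
  213.14.55.128/25
Subnets: 213.14.52.0/25, 213.14.52.128/25, 213.14.53.0/25, 213.14.53.128/25, 213.14.54.0/25, 213.14.54.128/25, 213.14.55.0/25, 213.14.55.128/25


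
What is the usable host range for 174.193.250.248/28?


Network: 174.193.250.240
Broadcast: 174.193.250.255
First usable = network + 1
Last usable = broadcast - 1
Range: 174.193.250.241 to 174.193.250.254


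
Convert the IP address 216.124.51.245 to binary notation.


216 = 11011000
124 = 01111100
51 = 00110011
245 = 11110101
Binary: 11011000.01111100.00110011.11110101


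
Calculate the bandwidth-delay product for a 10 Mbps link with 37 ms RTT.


BDP = bandwidth * RTT
= 10 Mbps * 37 ms
= 10 * 1e6 * 37 / 1000 bits
= 370000 bits
= 46250 bytes
= 45.166 KB
BDP = 370000 bits (46250 bytes)


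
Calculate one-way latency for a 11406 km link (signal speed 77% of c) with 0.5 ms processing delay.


Speed = 0.77 * 3e5 km/s = 231000 km/s
Propagation delay = 11406 / 231000 = 0.0494 s = 49.3766 ms
Processing delay = 0.5 ms
Total one-way latency = 49.8766 ms


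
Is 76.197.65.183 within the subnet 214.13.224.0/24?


Subnet network: 214.13.224.0
Test IP AND mask: 76.197.65.0
No, 76.197.65.183 is not in 214.13.224.0/24


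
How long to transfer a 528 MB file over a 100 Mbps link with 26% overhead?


Effective throughput = 100 * (1 - 26/100) = 74 Mbps
File size in Mb = 528 * 8 = 4224 Mb
Time = 4224 / 74
Time = 57.0811 seconds


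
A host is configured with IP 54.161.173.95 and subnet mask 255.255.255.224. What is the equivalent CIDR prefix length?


Binary: 11111111.11111111.11111111.11100000
Count leading 1s
Prefix: /27


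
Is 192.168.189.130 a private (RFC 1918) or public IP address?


RFC 1918 private ranges:
  10.0.0.0/8 (10.0.0.0 - 10.255.255.255)
  172.16.0.0/12 (172.16.0.0 - 172.31.255.255)
  192.168.0.0/16 (192.168.0.0 - 192.168.255.255)
Private (in 192.168.0.0/16)


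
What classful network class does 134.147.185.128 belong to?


First octet: 134
Binary: 10000110
10xxxxxx -> Class B (128-191)
Class B, default mask 255.255.0.0 (/16)


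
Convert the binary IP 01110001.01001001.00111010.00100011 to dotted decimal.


01110001 = 113
01001001 = 73
00111010 = 58
00100011 = 35
IP: 113.73.58.35


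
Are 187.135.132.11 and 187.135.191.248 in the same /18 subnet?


Mask: 255.255.192.0
187.135.132.11 AND mask = 187.135.128.0
187.135.191.248 AND mask = 187.135.128.0
Yes, same subnet (187.135.128.0)


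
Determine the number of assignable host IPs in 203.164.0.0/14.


Host bits = 32 - 14 = 18
Total addresses = 2^18 = 262144
Usable = total - 2 (network and broadcast)
Usable hosts: 262142


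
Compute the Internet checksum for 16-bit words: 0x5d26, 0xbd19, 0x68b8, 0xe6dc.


Sum all words (with carry folding):
+ 0x5d26 = 0x5d26
+ 0xbd19 = 0x1a40
+ 0x68b8 = 0x82f8
+ 0xe6dc = 0x69d5
One's complement: ~0x69d5
Checksum = 0x962a


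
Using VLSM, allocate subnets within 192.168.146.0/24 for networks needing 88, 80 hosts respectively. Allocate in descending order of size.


88 hosts -> /25 (126 usable): 192.168.146.0/25
80 hosts -> /25 (126 usable): 192.168.146.128/25
Allocation: 192.168.146.0/25 (88 hosts, 126 usable); 192.168.146.128/25 (80 hosts, 126 usable)


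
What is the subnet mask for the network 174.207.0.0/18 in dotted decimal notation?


/18 means 18 network bits, 14 host bits
Binary: 11111111111111111100000000000000
Mask: 255.255.192.0


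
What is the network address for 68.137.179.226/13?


IP:   01000100.10001001.10110011.11100010
Mask: 11111111.11111000.00000000.00000000
AND operation:
Net:  01000100.10001000.00000000.00000000
Network: 68.136.0.0/13


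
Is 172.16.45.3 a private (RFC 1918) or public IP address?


RFC 1918 private ranges:
  10.0.0.0/8 (10.0.0.0 - 10.255.255.255)
  172.16.0.0/12 (172.16.0.0 - 172.31.255.255)
  192.168.0.0/16 (192.168.0.0 - 192.168.255.255)
Private (in 172.16.0.0/12)


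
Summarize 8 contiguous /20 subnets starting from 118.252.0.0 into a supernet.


Original prefix: /20
Number of subnets: 8 = 2^3
New prefix = 20 - 3 = 17
Supernet: 118.252.0.0/17


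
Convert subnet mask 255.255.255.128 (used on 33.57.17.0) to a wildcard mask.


Subnet mask: 255.255.255.128
Wildcard = 255.255.255.255 - subnet mask
255 - 255 = 0
255 - 255 = 0
255 - 255 = 0
255 - 128 = 127
Wildcard: 0.0.0.127


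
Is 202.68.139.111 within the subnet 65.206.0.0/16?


Subnet network: 65.206.0.0
Test IP AND mask: 202.68.0.0
No, 202.68.139.111 is not in 65.206.0.0/16


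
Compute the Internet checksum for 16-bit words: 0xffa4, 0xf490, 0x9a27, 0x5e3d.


Sum all words (with carry folding):
+ 0xffa4 = 0xffa4
+ 0xf490 = 0xf435
+ 0x9a27 = 0x8e5d
+ 0x5e3d = 0xec9a
One's complement: ~0xec9a
Checksum = 0x1365


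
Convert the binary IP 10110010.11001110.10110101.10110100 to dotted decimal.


10110010 = 178
11001110 = 206
10110101 = 181
10110100 = 180
IP: 178.206.181.180


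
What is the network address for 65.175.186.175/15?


IP:   01000001.10101111.10111010.10101111
Mask: 11111111.11111110.00000000.00000000
AND operation:
Net:  01000001.10101110.00000000.00000000
Network: 65.174.0.0/15


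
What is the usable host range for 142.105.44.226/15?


Network: 142.104.0.0
Broadcast: 142.105.255.255
First usable = network + 1
Last usable = broadcast - 1
Range: 142.104.0.1 to 142.105.255.254


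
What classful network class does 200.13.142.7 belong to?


First octet: 200
Binary: 11001000
110xxxxx -> Class C (192-223)
Class C, default mask 255.255.255.0 (/24)


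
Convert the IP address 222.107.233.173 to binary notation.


222 = 11011110
107 = 01101011
233 = 11101001
173 = 10101101
Binary: 11011110.01101011.11101001.10101101


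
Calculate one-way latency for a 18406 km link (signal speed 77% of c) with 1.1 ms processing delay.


Speed = 0.77 * 3e5 km/s = 231000 km/s
Propagation delay = 18406 / 231000 = 0.0797 s = 79.6797 ms
Processing delay = 1.1 ms
Total one-way latency = 80.7797 ms


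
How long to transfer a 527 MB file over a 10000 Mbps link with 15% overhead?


Effective throughput = 10000 * (1 - 15/100) = 8500 Mbps
File size in Mb = 527 * 8 = 4216 Mb
Time = 4216 / 8500
Time = 0.496 seconds


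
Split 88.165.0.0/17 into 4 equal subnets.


New prefix = 17 + 2 = 19
Each subnet has 8192 addresses
  88.165.0.0/19
  88.165.32.0/19
  88.165.64.0/19
  88.165.96.0/19
Subnets: 88.165.0.0/19, 88.165.32.0/19, 88.165.64.0/19, 88.165.96.0/19


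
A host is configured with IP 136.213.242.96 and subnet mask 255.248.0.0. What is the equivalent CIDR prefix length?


Binary: 11111111.11111000.00000000.00000000
Count leading 1s
Prefix: /13


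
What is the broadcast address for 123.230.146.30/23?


Network: 123.230.146.0/23
Host bits = 9
Set all host bits to 1:
Broadcast: 123.230.147.255


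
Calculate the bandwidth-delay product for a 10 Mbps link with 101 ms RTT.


BDP = bandwidth * RTT
= 10 Mbps * 101 ms
= 10 * 1e6 * 101 / 1000 bits
= 1010000 bits
= 126250 bytes
= 123.291 KB
BDP = 1010000 bits (126250 bytes)


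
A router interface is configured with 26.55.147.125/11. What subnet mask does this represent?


/11 means 11 network bits, 21 host bits
Binary: 11111111111000000000000000000000
Mask: 255.224.0.0


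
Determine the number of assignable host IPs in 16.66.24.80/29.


Host bits = 32 - 29 = 3
Total addresses = 2^3 = 8
Usable = total - 2 (network and broadcast)
Usable hosts: 6


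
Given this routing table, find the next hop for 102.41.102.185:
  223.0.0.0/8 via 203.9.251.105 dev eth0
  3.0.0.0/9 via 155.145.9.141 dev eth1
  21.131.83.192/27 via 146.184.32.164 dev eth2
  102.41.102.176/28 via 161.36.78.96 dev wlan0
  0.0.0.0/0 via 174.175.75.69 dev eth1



Longest prefix match for 102.41.102.185:
  /8 223.0.0.0: no
  /9 3.0.0.0: no
  /27 21.131.83.192: no
  /28 102.41.102.176: MATCH
  /0 0.0.0.0: MATCH
Selected: next-hop 161.36.78.96 via wlan0 (matched /28)


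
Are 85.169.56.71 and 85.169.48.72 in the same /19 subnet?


Mask: 255.255.224.0
85.169.56.71 AND mask = 85.169.32.0
85.169.48.72 AND mask = 85.169.32.0
Yes, same subnet (85.169.32.0)


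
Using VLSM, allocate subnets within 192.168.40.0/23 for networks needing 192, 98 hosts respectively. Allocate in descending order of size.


192 hosts -> /24 (254 usable): 192.168.40.0/24
98 hosts -> /25 (126 usable): 192.168.41.0/25
Allocation: 192.168.40.0/24 (192 hosts, 254 usable); 192.168.41.0/25 (98 hosts, 126 usable)


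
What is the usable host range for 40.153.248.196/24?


Network: 40.153.248.0
Broadcast: 40.153.248.255
First usable = network + 1
Last usable = broadcast - 1
Range: 40.153.248.1 to 40.153.248.254


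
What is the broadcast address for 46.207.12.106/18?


Network: 46.207.0.0/18
Host bits = 14
Set all host bits to 1:
Broadcast: 46.207.63.255


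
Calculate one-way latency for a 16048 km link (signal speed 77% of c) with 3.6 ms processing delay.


Speed = 0.77 * 3e5 km/s = 231000 km/s
Propagation delay = 16048 / 231000 = 0.0695 s = 69.4719 ms
Processing delay = 3.6 ms
Total one-way latency = 73.0719 ms


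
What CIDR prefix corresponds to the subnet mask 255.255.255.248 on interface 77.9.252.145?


Binary: 11111111.11111111.11111111.11111000
Count leading 1s
Prefix: /29
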